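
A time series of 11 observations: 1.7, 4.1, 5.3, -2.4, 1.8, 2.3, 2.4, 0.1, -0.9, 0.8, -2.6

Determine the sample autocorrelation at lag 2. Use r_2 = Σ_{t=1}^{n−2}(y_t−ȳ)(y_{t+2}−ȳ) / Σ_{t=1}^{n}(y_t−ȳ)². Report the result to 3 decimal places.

Mean ȳ = (1.7 + 4.1 + 5.3 − 2.4 + 1.8 + 2.3 + 2.4 + 0.1 − 0.9 + 0.8 − 2.6)/11 = 1.1455
Numerator Σ_{t=1}^{9}(y_t−ȳ)(y_{t+2}−ȳ) = -4.4750
Denominator Σ(y_t−ȳ)² = 61.6273
r_2 = -4.4750 / 61.6273 = -0.073

-0.073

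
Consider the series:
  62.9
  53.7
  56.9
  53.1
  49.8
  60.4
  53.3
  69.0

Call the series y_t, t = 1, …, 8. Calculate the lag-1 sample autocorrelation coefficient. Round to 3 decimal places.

Mean ȳ = (62.9 + 53.7 + 56.9 + 53.1 + 49.8 + 60.4 + 53.3 + 69.0)/8 = 57.3875
Deviations from mean: 5.5125, -3.6875, -0.4875, -4.2875, -7.5875, 3.0125, -4.0875, 11.6125
Σ(y_t−ȳ)(y_{t+1}−ȳ) = (-20.3273) + (1.7977) + (2.0902) + (32.5314) + (-22.8573) + (-12.3136) + (-47.4661) = -66.5452
Denominator Σ(y_t−ȳ)² = 280.8088
r_1 = -66.5452 / 280.8088 = -0.237

-0.237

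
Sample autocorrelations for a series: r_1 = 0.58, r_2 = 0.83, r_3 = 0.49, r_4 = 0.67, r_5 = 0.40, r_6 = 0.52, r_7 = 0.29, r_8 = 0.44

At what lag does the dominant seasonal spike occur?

The largest autocorrelation is r_2 = 0.83, with a weaker echo at lag 4 (0.67); the remaining lags stay at or below 0.58.
The dominant spike at lag 2 indicates a seasonal period of 2.

2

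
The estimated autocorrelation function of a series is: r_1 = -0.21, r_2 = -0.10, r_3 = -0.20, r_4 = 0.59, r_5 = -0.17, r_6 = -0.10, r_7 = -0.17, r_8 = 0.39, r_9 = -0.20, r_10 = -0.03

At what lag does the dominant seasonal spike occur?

The largest autocorrelation is r_4 = 0.59, with a weaker echo at lag 8 (0.39); the remaining lags stay at or below -0.03.
The dominant spike at lag 4 indicates a seasonal period of 4.

4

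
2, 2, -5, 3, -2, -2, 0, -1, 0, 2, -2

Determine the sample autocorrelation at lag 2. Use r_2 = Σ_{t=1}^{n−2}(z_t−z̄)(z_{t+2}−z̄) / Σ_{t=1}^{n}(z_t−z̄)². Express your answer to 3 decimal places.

-0.035

Mean z̄ = (2 + 2 − 5 + 3 − 2 − 2 + 0 − 1 + 0 + 2 − 2)/11 = -0.2727
Numerator Σ_{t=1}^{9}(z_t−z̄)(z_{t+2}−z̄) = -2.0579
Denominator Σ(z_t−z̄)² = 58.1818
r_2 = -2.0579 / 58.1818 = -0.035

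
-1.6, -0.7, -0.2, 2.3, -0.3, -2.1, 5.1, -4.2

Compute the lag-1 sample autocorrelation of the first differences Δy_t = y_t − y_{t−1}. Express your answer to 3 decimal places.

First differences Δy: 0.9, 0.5, 2.5, -2.6, -1.8, 7.2, -9.3
Mean of differences = -0.3714
Numerator Σ(Δy_t−Δȳ)(Δy_{t+1}−Δȳ) = -78.0237
Denominator Σ(Δy_t−Δȳ)² = 154.6743
r_1(Δy) = -78.0237 / 154.6743 = -0.504

-0.504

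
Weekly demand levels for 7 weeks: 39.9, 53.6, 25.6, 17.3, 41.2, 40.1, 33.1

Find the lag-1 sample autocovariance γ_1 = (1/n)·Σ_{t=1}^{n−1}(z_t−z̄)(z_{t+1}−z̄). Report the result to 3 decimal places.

-1.162

Mean z̄ = (39.9 + 53.6 + 25.6 + 17.3 + 41.2 + 40.1 + 33.1)/7 = 35.8286
Deviations: 4.0714, 17.7714, -10.2286, -18.5286, 5.3714, 4.2714, -2.7286
Σ_{t=1}^{6}(z_t−z̄)(z_{t+1}−z̄) = -8.1365
γ_1 = -8.1365 / 7 = -1.162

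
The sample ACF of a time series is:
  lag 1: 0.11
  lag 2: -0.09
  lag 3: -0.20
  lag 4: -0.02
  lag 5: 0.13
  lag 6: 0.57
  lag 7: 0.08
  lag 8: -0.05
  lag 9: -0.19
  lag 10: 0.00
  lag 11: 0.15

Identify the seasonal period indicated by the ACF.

6

The largest autocorrelation is r_6 = 0.57; the remaining lags stay at or below 0.15.
The dominant spike at lag 6 indicates a seasonal period of 6.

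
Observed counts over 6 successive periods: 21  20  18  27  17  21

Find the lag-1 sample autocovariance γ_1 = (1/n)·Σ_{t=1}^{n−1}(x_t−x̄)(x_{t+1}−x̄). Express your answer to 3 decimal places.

Mean x̄ = (21 + 20 + 18 + 27 + 17 + 21)/6 = 20.6667
Σ_{t=1}^{5}(x_t−x̄)(x_{t+1}−x̄) = -39.7778
γ_1 = -39.7778 / 6 = -6.630

-6.630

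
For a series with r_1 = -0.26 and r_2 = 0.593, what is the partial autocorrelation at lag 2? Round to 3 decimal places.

0.563

φ_{22} = (r_2 − r_1²) / (1 − r_1²)
r_1² = (-0.26)² = 0.0676
Numerator = 0.593 − 0.0676 = 0.5254; denominator = 1 − 0.0676 = 0.9324
φ_{22} = 0.5254 / 0.9324 = 0.563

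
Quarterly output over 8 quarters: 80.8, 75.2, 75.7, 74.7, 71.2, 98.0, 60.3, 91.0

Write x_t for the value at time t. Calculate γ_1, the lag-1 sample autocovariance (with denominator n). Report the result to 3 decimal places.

Mean x̄ = (80.8 + 75.2 + 75.7 + 74.7 + 71.2 + 98.0 + 60.3 + 91.0)/8 = 78.3625
Deviations: 2.4375, -3.1625, -2.6625, -3.6625, -7.1625, 19.6375, -18.0625, 12.6375
Σ_{t=1}^{7}(x_t−x̄)(x_{t+1}−x̄) = -686.9252
γ_1 = -686.9252 / 8 = -85.866

-85.866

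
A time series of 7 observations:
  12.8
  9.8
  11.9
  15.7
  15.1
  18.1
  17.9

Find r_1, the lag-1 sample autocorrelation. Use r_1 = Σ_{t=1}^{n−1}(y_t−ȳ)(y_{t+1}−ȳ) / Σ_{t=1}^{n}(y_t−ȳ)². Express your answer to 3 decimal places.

Mean ȳ = (12.8 + 9.8 + 11.9 + 15.7 + 15.1 + 18.1 + 17.9)/7 = 14.4714
Deviations from mean: -1.6714, -4.6714, -2.5714, 1.2286, 0.6286, 3.6286, 3.4286
Numerator Σ_{t=1}^{6}(y_t−ȳ)(y_{t+1}−ȳ) = 32.1549
Denominator Σ(y_t−ȳ)² = 58.0543
r_1 = 32.1549 / 58.0543 = 0.554

0.554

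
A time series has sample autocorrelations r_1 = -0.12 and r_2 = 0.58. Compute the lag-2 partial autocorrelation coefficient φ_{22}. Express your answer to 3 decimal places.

φ_{22} = (r_2 − r_1²) / (1 − r_1²)
r_1² = (-0.12)² = 0.0144
Numerator = 0.58 − 0.0144 = 0.5656; denominator = 1 − 0.0144 = 0.9856
φ_{22} = 0.5656 / 0.9856 = 0.574

0.574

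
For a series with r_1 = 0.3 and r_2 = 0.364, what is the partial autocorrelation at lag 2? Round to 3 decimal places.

0.301

φ_{22} = (r_2 − r_1²) / (1 − r_1²)
r_1² = (0.3)² = 0.09
Numerator = 0.364 − 0.0900 = 0.2740; denominator = 1 − 0.0900 = 0.9100
φ_{22} = 0.2740 / 0.9100 = 0.301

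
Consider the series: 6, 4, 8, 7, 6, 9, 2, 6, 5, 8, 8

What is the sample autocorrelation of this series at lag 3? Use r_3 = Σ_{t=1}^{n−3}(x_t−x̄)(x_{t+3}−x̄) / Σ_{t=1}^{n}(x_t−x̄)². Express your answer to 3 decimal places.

-0.219

Mean x̄ = (6 + 4 + 8 + 7 + 6 + 9 + 2 + 6 + 5 + 8 + 8)/11 = 6.2727
Numerator Σ_{t=1}^{8}(x_t−x̄)(x_{t+3}−x̄) = -9.2231
Denominator Σ(x_t−x̄)² = 42.1818
r_3 = -9.2231 / 42.1818 = -0.219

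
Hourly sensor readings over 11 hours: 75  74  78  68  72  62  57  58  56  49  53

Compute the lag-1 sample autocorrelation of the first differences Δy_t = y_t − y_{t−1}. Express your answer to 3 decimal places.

-0.554

First differences Δy: -1, 4, -10, 4, -10, -5, 1, -2, -7, 4
Mean of differences = -2.2000
Numerator Σ(Δy_t−Δȳ)(Δy_{t+1}−Δȳ) = -154.8400
Denominator Σ(Δy_t−Δȳ)² = 279.6000
r_1(Δy) = -154.8400 / 279.6000 = -0.554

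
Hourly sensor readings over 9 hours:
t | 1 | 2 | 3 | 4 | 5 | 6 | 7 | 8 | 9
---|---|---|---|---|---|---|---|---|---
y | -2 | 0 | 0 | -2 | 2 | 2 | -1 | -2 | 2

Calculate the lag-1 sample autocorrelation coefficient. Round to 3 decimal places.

Mean ȳ = (-2 + 0 + 0 − 2 + 2 + 2 − 1 − 2 + 2)/9 = -0.1111
Numerator Σ_{t=1}^{8}(y_t−ȳ)(y_{t+1}−ȳ) = -4.1235
Denominator Σ(y_t−ȳ)² = 24.8889
r_1 = -4.1235 / 24.8889 = -0.166

-0.166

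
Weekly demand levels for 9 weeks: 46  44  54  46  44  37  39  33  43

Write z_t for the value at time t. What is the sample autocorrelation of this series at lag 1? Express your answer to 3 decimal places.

0.367

Mean z̄ = (46 + 44 + 54 + 46 + 44 + 37 + 39 + 33 + 43)/9 = 42.8889
Numerator Σ_{t=1}^{8}(z_t−z̄)(z_{t+1}−z̄) = 107.5432
Denominator Σ(z_t−z̄)² = 292.8889
r_1 = 107.5432 / 292.8889 = 0.367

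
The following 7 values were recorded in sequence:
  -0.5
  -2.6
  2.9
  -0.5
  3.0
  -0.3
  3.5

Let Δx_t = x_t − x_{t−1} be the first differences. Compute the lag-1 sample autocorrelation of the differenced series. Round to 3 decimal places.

First differences Δx: -2.1, 5.5, -3.4, 3.5, -3.3, 3.8
Mean of differences = 0.6667
Numerator Σ(Δx_t−Δx̄)(Δx_{t+1}−Δx̄) = -68.2178
Denominator Σ(Δx_t−Δx̄)² = 81.1333
r_1(Δx) = -68.2178 / 81.1333 = -0.841

-0.841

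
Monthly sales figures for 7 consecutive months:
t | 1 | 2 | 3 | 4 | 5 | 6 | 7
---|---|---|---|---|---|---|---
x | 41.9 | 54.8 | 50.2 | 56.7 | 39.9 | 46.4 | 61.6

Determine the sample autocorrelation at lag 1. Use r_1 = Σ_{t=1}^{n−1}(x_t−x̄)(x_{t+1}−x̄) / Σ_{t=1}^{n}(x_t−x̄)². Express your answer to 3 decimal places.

Mean x̄ = (41.9 + 54.8 + 50.2 + 56.7 + 39.9 + 46.4 + 61.6)/7 = 50.2143
Deviations from mean: -8.3143, 4.5857, -0.0143, 6.4857, -10.3143, -3.8143, 11.3857
Σ(x_t−x̄)(x_{t+1}−x̄) = (-38.1269) + (-0.0655) + (-0.0927) + (-66.8955) + (39.3416) + (-43.4284) = -109.2673
Denominator Σ(x_t−x̄)² = 382.7886
r_1 = -109.2673 / 382.7886 = -0.285

-0.285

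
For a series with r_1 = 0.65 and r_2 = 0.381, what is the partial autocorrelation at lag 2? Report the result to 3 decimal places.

φ_{22} = (r_2 − r_1²) / (1 − r_1²)
r_1² = (0.65)² = 0.4225
Numerator = 0.381 − 0.4225 = -0.0415; denominator = 1 − 0.4225 = 0.5775
φ_{22} = -0.0415 / 0.5775 = -0.072

-0.072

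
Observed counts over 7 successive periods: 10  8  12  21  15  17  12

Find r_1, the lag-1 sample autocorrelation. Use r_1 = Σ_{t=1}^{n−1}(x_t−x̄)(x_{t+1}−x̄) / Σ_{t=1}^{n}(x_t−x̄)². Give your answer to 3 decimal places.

0.230

Mean x̄ = (10 + 8 + 12 + 21 + 15 + 17 + 12)/7 = 13.5714
Deviations from mean: -3.5714, -5.5714, -1.5714, 7.4286, 1.4286, 3.4286, -1.5714
Σ(x_t−x̄)(x_{t+1}−x̄) = (19.8980) + (8.7551) + (-11.6735) + (10.6122) + (4.8980) + (-5.3878) = 27.1020
Denominator Σ(x_t−x̄)² = 117.7143
r_1 = 27.1020 / 117.7143 = 0.230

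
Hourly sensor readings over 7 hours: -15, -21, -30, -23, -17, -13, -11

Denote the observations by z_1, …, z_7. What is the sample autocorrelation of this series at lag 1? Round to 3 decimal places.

0.438

Mean z̄ = (-15 − 21 − 30 − 23 − 17 − 13 − 11)/7 = -18.5714
Deviations from mean: 3.5714, -2.4286, -11.4286, -4.4286, 1.5714, 5.5714, 7.5714
Σ(z_t−z̄)(z_{t+1}−z̄) = (-8.6735) + (27.7551) + (50.6122) + (-6.9592) + (8.7551) + (42.1837) = 113.6735
Denominator Σ(z_t−z̄)² = 259.7143
r_1 = 113.6735 / 259.7143 = 0.438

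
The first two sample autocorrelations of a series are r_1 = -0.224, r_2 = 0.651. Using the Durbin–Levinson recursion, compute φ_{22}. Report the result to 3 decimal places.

φ_{22} = (r_2 − r_1²) / (1 − r_1²)
r_1² = (-0.224)² = 0.050176
Numerator = 0.651 − 0.0502 = 0.6008; denominator = 1 − 0.0502 = 0.9498
φ_{22} = 0.6008 / 0.9498 = 0.633

0.633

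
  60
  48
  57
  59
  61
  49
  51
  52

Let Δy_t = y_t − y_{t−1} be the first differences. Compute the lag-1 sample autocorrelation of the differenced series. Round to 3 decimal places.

First differences Δy: -12, 9, 2, 2, -12, 2, 1
Mean of differences = -1.1429
Numerator Σ(Δy_t−Δȳ)(Δy_{t+1}−Δȳ) = -129.8776
Denominator Σ(Δy_t−Δȳ)² = 372.8571
r_1(Δy) = -129.8776 / 372.8571 = -0.348

-0.348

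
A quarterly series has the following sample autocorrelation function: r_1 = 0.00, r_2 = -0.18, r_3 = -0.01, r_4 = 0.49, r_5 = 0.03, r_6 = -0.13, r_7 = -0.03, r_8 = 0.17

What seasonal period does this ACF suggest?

4

The largest autocorrelation is r_4 = 0.49, with a weaker echo at lag 8 (0.17); the remaining lags stay at or below 0.03.
The dominant spike at lag 4 indicates a seasonal period of 4.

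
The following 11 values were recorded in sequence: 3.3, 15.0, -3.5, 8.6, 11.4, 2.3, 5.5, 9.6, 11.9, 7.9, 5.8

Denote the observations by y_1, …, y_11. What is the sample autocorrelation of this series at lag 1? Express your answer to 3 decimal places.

Mean ȳ = (3.3 + 15.0 − 3.5 + 8.6 + 11.4 + 2.3 + 5.5 + 9.6 + 11.9 + 7.9 + 5.8)/11 = 7.0727
Numerator Σ_{t=1}^{10}(y_t−ȳ)(y_{t+1}−ȳ) = -125.2398
Denominator Σ(y_t−ȳ)² = 267.1618
r_1 = -125.2398 / 267.1618 = -0.469

-0.469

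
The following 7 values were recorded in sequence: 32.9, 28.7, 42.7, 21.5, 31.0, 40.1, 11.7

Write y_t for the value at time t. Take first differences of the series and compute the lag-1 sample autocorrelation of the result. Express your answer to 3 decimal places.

-0.447

First differences Δy: -4.2, 14.0, -21.2, 9.5, 9.1, -28.4
Mean of differences = -3.5333
Numerator Σ(Δy_t−Δȳ)(Δy_{t+1}−Δȳ) = -701.1944
Denominator Σ(Δy_t−Δȳ)² = 1567.7933
r_1(Δy) = -701.1944 / 1567.7933 = -0.447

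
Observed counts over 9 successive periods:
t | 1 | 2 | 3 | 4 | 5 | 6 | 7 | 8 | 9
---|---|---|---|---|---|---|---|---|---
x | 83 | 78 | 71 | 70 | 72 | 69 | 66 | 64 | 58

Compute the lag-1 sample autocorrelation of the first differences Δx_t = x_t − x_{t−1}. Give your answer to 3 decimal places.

First differences Δx: -5, -7, -1, 2, -3, -3, -2, -6
Mean of differences = -3.1250
Numerator Σ(Δx_t−Δx̄)(Δx_{t+1}−Δx̄) = 7.4844
Denominator Σ(Δx_t−Δx̄)² = 58.8750
r_1(Δx) = 7.4844 / 58.8750 = 0.127

0.127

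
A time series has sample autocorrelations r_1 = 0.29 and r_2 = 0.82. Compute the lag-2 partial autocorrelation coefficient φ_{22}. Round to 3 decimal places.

0.803

φ_{22} = (r_2 − r_1²) / (1 − r_1²)
r_1² = (0.29)² = 0.0841
Numerator = 0.82 − 0.0841 = 0.7359; denominator = 1 − 0.0841 = 0.9159
φ_{22} = 0.7359 / 0.9159 = 0.803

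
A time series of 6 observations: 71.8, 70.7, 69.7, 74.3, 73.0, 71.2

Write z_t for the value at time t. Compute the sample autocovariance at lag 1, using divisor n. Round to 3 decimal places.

-0.109

Mean z̄ = (71.8 + 70.7 + 69.7 + 74.3 + 73.0 + 71.2)/6 = 71.7833
Σ_{t=1}^{5}(z_t−z̄)(z_{t+1}−z̄) = -0.6519
γ_1 = -0.6519 / 6 = -0.109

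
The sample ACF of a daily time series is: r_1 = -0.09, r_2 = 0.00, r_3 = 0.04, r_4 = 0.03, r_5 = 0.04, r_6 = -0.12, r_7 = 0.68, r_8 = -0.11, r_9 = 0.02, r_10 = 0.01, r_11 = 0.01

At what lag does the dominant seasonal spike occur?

7

The largest autocorrelation is r_7 = 0.68; the remaining lags stay at or below 0.04.
The dominant spike at lag 7 indicates a seasonal period of 7.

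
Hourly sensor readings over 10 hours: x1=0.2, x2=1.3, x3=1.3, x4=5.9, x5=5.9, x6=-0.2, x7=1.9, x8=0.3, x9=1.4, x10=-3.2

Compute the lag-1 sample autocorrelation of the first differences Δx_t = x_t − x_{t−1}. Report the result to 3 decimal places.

-0.264

First differences Δx: 1.1, 0.0, 4.6, 0.0, -6.1, 2.1, -1.6, 1.1, -4.6
Mean of differences = -0.3778
Numerator Σ(Δx_t−Δx̄)(Δx_{t+1}−Δx̄) = -23.0949
Denominator Σ(Δx_t−Δx̄)² = 87.6356
r_1(Δx) = -23.0949 / 87.6356 = -0.264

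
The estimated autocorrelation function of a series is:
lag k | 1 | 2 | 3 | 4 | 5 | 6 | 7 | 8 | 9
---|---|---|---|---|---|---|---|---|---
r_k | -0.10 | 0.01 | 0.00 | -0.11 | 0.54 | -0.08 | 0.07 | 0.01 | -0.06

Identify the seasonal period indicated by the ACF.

5

The largest autocorrelation is r_5 = 0.54; the remaining lags stay at or below 0.07.
The dominant spike at lag 5 indicates a seasonal period of 5.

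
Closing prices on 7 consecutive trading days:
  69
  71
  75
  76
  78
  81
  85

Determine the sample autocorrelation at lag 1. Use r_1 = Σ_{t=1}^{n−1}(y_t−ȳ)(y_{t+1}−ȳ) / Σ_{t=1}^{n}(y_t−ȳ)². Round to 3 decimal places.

Mean ȳ = (69 + 71 + 75 + 76 + 78 + 81 + 85)/7 = 76.4286
Numerator Σ_{t=1}^{6}(y_t−ȳ)(y_{t+1}−ȳ) = 94.3878
Denominator Σ(y_t−ȳ)² = 183.7143
r_1 = 94.3878 / 183.7143 = 0.514

0.514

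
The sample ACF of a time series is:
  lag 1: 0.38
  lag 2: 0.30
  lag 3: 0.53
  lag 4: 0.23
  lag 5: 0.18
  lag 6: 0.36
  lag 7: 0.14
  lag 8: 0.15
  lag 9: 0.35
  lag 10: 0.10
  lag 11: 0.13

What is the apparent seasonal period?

3

The largest autocorrelation is r_3 = 0.53; the remaining lags stay at or below 0.38. The elevated value at lag 1 (0.38), dropping to 0.30 at lag 2, reflects decaying short-term dependence rather than seasonality.
The dominant spike at lag 3 indicates a seasonal period of 3.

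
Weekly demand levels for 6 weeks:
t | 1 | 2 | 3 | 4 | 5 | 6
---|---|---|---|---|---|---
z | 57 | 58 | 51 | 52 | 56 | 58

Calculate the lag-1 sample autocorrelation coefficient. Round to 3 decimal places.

0.146

Mean z̄ = (57 + 58 + 51 + 52 + 56 + 58)/6 = 55.3333
Deviations from mean: 1.6667, 2.6667, -4.3333, -3.3333, 0.6667, 2.6667
Σ(z_t−z̄)(z_{t+1}−z̄) = (4.4444) + (-11.5556) + (14.4444) + (-2.2222) + (1.7778) = 6.8889
Denominator Σ(z_t−z̄)² = 47.3333
r_1 = 6.8889 / 47.3333 = 0.146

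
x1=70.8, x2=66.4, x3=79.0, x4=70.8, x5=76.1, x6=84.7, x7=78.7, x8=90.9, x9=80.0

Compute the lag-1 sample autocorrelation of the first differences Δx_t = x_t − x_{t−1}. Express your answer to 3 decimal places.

First differences Δx: -4.4, 12.6, -8.2, 5.3, 8.6, -6.0, 12.2, -10.9
Mean of differences = 1.1500
Numerator Σ(Δx_t−Δx̄)(Δx_{t+1}−Δx̄) = -443.9175
Denominator Σ(Δx_t−Δx̄)² = 640.4800
r_1(Δx) = -443.9175 / 640.4800 = -0.693

-0.693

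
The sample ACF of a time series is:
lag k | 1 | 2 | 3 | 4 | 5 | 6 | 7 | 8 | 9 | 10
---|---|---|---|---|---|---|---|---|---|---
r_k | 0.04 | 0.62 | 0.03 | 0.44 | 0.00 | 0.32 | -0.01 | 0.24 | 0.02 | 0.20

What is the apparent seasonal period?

The largest autocorrelation is r_2 = 0.62, with weaker echoes at lags 4 (0.44), 6 (0.32), 8 (0.24) and 10 (0.20); the remaining lags stay at or below 0.04.
The dominant spike at lag 2 indicates a seasonal period of 2.

2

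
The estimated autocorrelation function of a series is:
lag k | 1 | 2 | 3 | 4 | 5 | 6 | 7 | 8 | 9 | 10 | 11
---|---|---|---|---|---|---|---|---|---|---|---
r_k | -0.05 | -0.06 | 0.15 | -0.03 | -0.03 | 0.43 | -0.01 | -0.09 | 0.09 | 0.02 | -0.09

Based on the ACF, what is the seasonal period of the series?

The largest autocorrelation is r_6 = 0.43; the remaining lags stay at or below 0.15.
The dominant spike at lag 6 indicates a seasonal period of 6.

6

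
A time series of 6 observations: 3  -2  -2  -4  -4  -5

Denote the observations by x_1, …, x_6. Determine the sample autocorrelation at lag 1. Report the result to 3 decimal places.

Mean x̄ = (3 − 2 − 2 − 4 − 4 − 5)/6 = -2.3333
Deviations from mean: 5.3333, 0.3333, 0.3333, -1.6667, -1.6667, -2.6667
Σ(x_t−x̄)(x_{t+1}−x̄) = (1.7778) + (0.1111) + (-0.5556) + (2.7778) + (4.4444) = 8.5556
Denominator Σ(x_t−x̄)² = 41.3333
r_1 = 8.5556 / 41.3333 = 0.207

0.207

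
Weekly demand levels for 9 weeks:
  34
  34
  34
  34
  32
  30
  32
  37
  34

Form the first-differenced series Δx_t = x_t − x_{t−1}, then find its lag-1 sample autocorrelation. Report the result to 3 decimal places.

First differences Δx: 0, 0, 0, -2, -2, 2, 5, -3
Mean of differences = 0.0000
Numerator Σ(Δx_t−Δx̄)(Δx_{t+1}−Δx̄) = -5.0000
Denominator Σ(Δx_t−Δx̄)² = 46.0000
r_1(Δx) = -5.0000 / 46.0000 = -0.109

-0.109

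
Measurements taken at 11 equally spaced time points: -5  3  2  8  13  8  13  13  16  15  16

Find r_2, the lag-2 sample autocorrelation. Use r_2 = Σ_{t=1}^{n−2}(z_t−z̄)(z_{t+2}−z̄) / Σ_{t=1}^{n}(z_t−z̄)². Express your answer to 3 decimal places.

Mean z̄ = (-5 + 3 + 2 + 8 + 13 + 8 + 13 + 13 + 16 + 15 + 16)/11 = 9.2727
Numerator Σ_{t=1}^{9}(z_t−z̄)(z_{t+2}−z̄) = 187.1240
Denominator Σ(z_t−z̄)² = 464.1818
r_2 = 187.1240 / 464.1818 = 0.403

0.403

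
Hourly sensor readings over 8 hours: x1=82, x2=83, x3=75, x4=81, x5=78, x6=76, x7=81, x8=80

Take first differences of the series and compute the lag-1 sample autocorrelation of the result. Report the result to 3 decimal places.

First differences Δx: 1, -8, 6, -3, -2, 5, -1
Mean of differences = -0.2857
Numerator Σ(Δx_t−Δx̄)(Δx_{t+1}−Δx̄) = -83.6531
Denominator Σ(Δx_t−Δx̄)² = 139.4286
r_1(Δx) = -83.6531 / 139.4286 = -0.600

-0.600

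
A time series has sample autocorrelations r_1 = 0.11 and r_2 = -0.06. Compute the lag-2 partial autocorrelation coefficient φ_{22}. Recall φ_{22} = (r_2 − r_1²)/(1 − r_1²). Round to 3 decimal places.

φ_{22} = (r_2 − r_1²) / (1 − r_1²)
r_1² = (0.11)² = 0.0121
Numerator = -0.06 − 0.0121 = -0.0721; denominator = 1 − 0.0121 = 0.9879
φ_{22} = -0.0721 / 0.9879 = -0.073

-0.073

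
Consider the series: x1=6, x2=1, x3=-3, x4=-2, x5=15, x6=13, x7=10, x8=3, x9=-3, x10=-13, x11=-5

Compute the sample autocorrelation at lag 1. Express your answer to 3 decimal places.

0.538

Mean x̄ = (6 + 1 − 3 − 2 + 15 + 13 + 10 + 3 − 3 − 13 − 5)/11 = 2.0000
Numerator Σ_{t=1}^{10}(x_t−x̄)(x_{t+1}−x̄) = 383.0000
Denominator Σ(x_t−x̄)² = 712.0000
r_1 = 383.0000 / 712.0000 = 0.538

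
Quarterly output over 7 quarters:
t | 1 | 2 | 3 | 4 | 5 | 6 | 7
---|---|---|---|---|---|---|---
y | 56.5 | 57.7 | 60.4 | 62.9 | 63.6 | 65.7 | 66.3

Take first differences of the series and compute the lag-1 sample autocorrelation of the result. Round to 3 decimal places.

-0.299

First differences Δy: 1.2, 2.7, 2.5, 0.7, 2.1, 0.6
Mean of differences = 1.6333
Numerator Σ(Δy_t−Δȳ)(Δy_{t+1}−Δȳ) = -1.2644
Denominator Σ(Δy_t−Δȳ)² = 4.2333
r_1(Δy) = -1.2644 / 4.2333 = -0.299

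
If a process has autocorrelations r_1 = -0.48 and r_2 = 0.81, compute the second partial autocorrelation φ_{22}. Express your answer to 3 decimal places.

φ_{22} = (r_2 − r_1²) / (1 − r_1²)
r_1² = (-0.48)² = 0.2304
Numerator = 0.81 − 0.2304 = 0.5796; denominator = 1 − 0.2304 = 0.7696
φ_{22} = 0.5796 / 0.7696 = 0.753

0.753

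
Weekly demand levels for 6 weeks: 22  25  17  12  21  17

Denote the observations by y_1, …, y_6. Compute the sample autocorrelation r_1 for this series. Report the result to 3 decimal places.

Mean ȳ = (22 + 25 + 17 + 12 + 21 + 17)/6 = 19.0000
Deviations from mean: 3.0000, 6.0000, -2.0000, -7.0000, 2.0000, -2.0000
Σ(y_t−ȳ)(y_{t+1}−ȳ) = (18.0000) + (-12.0000) + (14.0000) + (-14.0000) + (-4.0000) = 2.0000
Denominator Σ(y_t−ȳ)² = 106.0000
r_1 = 2.0000 / 106.0000 = 0.019

0.019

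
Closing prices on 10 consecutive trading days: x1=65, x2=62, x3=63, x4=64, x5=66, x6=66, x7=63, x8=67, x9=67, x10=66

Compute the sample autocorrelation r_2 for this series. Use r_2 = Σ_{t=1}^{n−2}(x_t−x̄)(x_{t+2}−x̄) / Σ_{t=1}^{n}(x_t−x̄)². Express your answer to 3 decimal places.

Mean x̄ = (65 + 62 + 63 + 64 + 66 + 66 + 63 + 67 + 67 + 66)/10 = 64.9000
Numerator Σ_{t=1}^{8}(x_t−x̄)(x_{t+2}−x̄) = -2.1200
Denominator Σ(x_t−x̄)² = 28.9000
r_2 = -2.1200 / 28.9000 = -0.073

-0.073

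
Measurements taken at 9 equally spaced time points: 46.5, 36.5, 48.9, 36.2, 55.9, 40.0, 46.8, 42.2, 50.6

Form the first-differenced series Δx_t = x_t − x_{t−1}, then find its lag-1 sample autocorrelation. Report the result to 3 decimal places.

First differences Δx: -10.0, 12.4, -12.7, 19.7, -15.9, 6.8, -4.6, 8.4
Mean of differences = 0.5125
Numerator Σ(Δx_t−Δx̄)(Δx_{t+1}−Δx̄) = -1026.1239
Denominator Σ(Δx_t−Δx̄)² = 1191.8088
r_1(Δx) = -1026.1239 / 1191.8088 = -0.861

-0.861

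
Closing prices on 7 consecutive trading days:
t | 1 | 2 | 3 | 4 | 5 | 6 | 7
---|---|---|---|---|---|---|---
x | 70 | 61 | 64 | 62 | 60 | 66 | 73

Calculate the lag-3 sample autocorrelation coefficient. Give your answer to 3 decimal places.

-0.139

Mean x̄ = (70 + 61 + 64 + 62 + 60 + 66 + 73)/7 = 65.1429
Deviations from mean: 4.8571, -4.1429, -1.1429, -3.1429, -5.1429, 0.8571, 7.8571
Σ(x_t−x̄)(x_{t+3}−x̄) = (-15.2653) + (21.3061) + (-0.9796) + (-24.6939) = -19.6327
Denominator Σ(x_t−x̄)² = 140.8571
r_3 = -19.6327 / 140.8571 = -0.139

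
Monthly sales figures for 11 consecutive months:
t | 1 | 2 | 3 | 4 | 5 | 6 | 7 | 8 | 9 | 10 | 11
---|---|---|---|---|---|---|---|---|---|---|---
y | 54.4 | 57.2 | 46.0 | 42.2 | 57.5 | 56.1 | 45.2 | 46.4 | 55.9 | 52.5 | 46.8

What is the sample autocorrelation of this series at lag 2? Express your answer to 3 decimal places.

Mean ȳ = (54.4 + 57.2 + 46.0 + 42.2 + 57.5 + 56.1 + 45.2 + 46.4 + 55.9 + 52.5 + 46.8)/11 = 50.9273
Numerator Σ_{t=1}^{9}(y_t−ȳ)(y_{t+2}−ȳ) = -266.5706
Denominator Σ(y_t−ȳ)² = 319.3418
r_2 = -266.5706 / 319.3418 = -0.835

-0.835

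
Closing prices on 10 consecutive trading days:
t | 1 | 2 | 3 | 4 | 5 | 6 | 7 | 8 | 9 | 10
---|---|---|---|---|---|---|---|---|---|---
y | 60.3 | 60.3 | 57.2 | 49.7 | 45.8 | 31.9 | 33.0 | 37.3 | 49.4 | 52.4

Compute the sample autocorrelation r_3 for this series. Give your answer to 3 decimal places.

-0.250

Mean ȳ = (60.3 + 60.3 + 57.2 + 49.7 + 45.8 + 31.9 + 33.0 + 37.3 + 49.4 + 52.4)/10 = 47.7300
Σ(y_t−ȳ)(y_{t+3}−ȳ) = (24.7629) + (-24.2601) + (-149.9101) + (-29.0181) + (20.1299) + (-26.4361) + (-68.7891) = -253.5207
Denominator Σ(y_t−ȳ)² = 1014.2410
r_3 = -253.5207 / 1014.2410 = -0.250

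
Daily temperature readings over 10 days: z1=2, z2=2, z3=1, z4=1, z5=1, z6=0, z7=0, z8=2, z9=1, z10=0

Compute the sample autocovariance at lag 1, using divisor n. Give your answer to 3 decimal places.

Mean z̄ = (2 + 2 + 1 + 1 + 1 + 0 + 0 + 2 + 1 + 0)/10 = 1.0000
Σ_{t=1}^{9}(z_t−z̄)(z_{t+1}−z̄) = 1.0000
γ_1 = 1.0000 / 10 = 0.100

0.100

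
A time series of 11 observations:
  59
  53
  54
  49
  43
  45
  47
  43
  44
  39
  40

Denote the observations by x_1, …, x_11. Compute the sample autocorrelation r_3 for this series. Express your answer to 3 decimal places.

0.090

Mean x̄ = (59 + 53 + 54 + 49 + 43 + 45 + 47 + 43 + 44 + 39 + 40)/11 = 46.9091
Numerator Σ_{t=1}^{8}(x_t−x̄)(x_{t+3}−x̄) = 35.2479
Denominator Σ(x_t−x̄)² = 390.9091
r_3 = 35.2479 / 390.9091 = 0.090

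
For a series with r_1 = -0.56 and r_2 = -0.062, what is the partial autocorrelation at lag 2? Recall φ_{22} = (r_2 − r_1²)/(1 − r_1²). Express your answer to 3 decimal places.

-0.547

φ_{22} = (r_2 − r_1²) / (1 − r_1²)
r_1² = (-0.56)² = 0.3136
Numerator = -0.062 − 0.3136 = -0.3756; denominator = 1 − 0.3136 = 0.6864
φ_{22} = -0.3756 / 0.6864 = -0.547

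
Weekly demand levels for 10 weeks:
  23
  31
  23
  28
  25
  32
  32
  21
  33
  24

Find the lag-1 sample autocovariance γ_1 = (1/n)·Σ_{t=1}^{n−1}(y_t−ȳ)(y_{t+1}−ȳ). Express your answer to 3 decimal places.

-10.884

Mean ȳ = (23 + 31 + 23 + 28 + 25 + 32 + 32 + 21 + 33 + 24)/10 = 27.2000
Σ_{t=1}^{9}(y_t−ȳ)(y_{t+1}−ȳ) = -108.8400
γ_1 = -108.8400 / 10 = -10.884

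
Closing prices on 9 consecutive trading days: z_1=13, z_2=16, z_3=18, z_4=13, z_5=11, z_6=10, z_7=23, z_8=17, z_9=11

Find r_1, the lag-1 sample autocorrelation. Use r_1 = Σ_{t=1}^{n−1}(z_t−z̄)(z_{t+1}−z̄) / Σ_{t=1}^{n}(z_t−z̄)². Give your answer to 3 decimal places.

Mean z̄ = (13 + 16 + 18 + 13 + 11 + 10 + 23 + 17 + 11)/9 = 14.6667
Numerator Σ_{t=1}^{8}(z_t−z̄)(z_{t+1}−z̄) = -8.1111
Denominator Σ(z_t−z̄)² = 142.0000
r_1 = -8.1111 / 142.0000 = -0.057

-0.057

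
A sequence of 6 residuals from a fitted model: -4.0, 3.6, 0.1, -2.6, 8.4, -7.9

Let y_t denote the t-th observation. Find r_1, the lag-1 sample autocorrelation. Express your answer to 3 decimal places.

-0.589

Mean ȳ = (-4.0 + 3.6 + 0.1 − 2.6 + 8.4 − 7.9)/6 = -0.4000
Deviations from mean: -3.6000, 4.0000, 0.5000, -2.2000, 8.8000, -7.5000
Numerator Σ_{t=1}^{5}(y_t−ȳ)(y_{t+1}−ȳ) = -98.8600
Denominator Σ(y_t−ȳ)² = 167.7400
r_1 = -98.8600 / 167.7400 = -0.589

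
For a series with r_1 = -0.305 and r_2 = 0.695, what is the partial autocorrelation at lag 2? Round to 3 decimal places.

0.664

φ_{22} = (r_2 − r_1²) / (1 − r_1²)
r_1² = (-0.305)² = 0.093025
Numerator = 0.695 − 0.0930 = 0.6020; denominator = 1 − 0.0930 = 0.9070
φ_{22} = 0.6020 / 0.9070 = 0.664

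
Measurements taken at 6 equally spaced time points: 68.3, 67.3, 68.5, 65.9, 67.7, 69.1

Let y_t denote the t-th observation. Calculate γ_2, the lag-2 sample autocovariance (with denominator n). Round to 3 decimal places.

Mean ȳ = (68.3 + 67.3 + 68.5 + 65.9 + 67.7 + 69.1)/6 = 67.8000
Deviations: 0.5000, -0.5000, 0.7000, -1.9000, -0.1000, 1.3000
Σ_{t=1}^{4}(y_t−ȳ)(y_{t+2}−ȳ) = -1.2400
γ_2 = -1.2400 / 6 = -0.207

-0.207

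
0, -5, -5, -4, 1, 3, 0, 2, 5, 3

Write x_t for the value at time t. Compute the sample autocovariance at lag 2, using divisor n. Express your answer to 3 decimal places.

1.500

Mean x̄ = (0 − 5 − 5 − 4 + 1 + 3 + 0 + 2 + 5 + 3)/10 = 0.0000
Σ_{t=1}^{8}(x_t−x̄)(x_{t+2}−x̄) = 15.0000
γ_2 = 15.0000 / 10 = 1.500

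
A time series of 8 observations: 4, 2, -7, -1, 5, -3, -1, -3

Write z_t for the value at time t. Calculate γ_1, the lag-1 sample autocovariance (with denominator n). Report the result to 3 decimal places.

-1.969

Mean z̄ = (4 + 2 − 7 − 1 + 5 − 3 − 1 − 3)/8 = -0.5000
Σ_{t=1}^{7}(z_t−z̄)(z_{t+1}−z̄) = -15.7500
γ_1 = -15.7500 / 8 = -1.969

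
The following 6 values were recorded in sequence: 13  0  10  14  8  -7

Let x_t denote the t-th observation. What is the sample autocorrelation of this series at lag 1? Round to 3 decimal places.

-0.139

Mean x̄ = (13 + 0 + 10 + 14 + 8 − 7)/6 = 6.3333
Σ(x_t−x̄)(x_{t+1}−x̄) = (-42.2222) + (-23.2222) + (28.1111) + (12.7778) + (-22.2222) = -46.7778
Denominator Σ(x_t−x̄)² = 337.3333
r_1 = -46.7778 / 337.3333 = -0.139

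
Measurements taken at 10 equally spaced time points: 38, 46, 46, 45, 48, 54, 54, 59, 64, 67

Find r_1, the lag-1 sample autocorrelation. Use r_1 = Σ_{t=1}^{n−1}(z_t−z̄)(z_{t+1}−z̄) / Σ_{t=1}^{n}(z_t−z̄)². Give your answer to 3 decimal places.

Mean z̄ = (38 + 46 + 46 + 45 + 48 + 54 + 54 + 59 + 64 + 67)/10 = 52.1000
Numerator Σ_{t=1}^{9}(z_t−z̄)(z_{t+1}−z̄) = 463.9900
Denominator Σ(z_t−z̄)² = 758.9000
r_1 = 463.9900 / 758.9000 = 0.611

0.611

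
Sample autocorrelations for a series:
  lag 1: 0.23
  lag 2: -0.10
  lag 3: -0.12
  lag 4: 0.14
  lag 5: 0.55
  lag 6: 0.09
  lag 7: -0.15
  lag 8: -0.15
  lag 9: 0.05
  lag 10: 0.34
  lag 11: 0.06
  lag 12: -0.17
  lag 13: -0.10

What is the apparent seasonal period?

The largest autocorrelation is r_5 = 0.55, with a weaker echo at lag 10 (0.34); the remaining lags stay at or below 0.23.
The dominant spike at lag 5 indicates a seasonal period of 5.

5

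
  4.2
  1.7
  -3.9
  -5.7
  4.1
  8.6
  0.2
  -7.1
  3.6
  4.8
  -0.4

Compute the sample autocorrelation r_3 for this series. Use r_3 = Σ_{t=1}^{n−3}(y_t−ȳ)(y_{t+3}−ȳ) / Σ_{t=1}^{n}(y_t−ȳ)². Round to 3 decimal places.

Mean ȳ = (4.2 + 1.7 − 3.9 − 5.7 + 4.1 + 8.6 + 0.2 − 7.1 + 3.6 + 4.8 − 0.4)/11 = 0.9182
Numerator Σ_{t=1}^{8}(y_t−ȳ)(y_{t+3}−ȳ) = -48.6210
Denominator Σ(y_t−ȳ)² = 236.3364
r_3 = -48.6210 / 236.3364 = -0.206

-0.206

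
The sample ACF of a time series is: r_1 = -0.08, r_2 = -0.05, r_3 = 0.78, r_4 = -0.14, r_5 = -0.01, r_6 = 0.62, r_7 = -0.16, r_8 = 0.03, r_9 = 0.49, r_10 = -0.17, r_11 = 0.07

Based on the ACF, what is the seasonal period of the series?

3

The largest autocorrelation is r_3 = 0.78, with weaker echoes at lags 6 (0.62) and 9 (0.49); the remaining lags stay at or below 0.07.
The dominant spike at lag 3 indicates a seasonal period of 3.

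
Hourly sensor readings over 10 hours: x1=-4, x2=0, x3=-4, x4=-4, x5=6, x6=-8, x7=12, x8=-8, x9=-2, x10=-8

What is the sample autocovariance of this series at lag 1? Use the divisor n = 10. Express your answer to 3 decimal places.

-23.600

Mean x̄ = (-4 + 0 − 4 − 4 + 6 − 8 + 12 − 8 − 2 − 8)/10 = -2.0000
Σ_{t=1}^{9}(x_t−x̄)(x_{t+1}−x̄) = -236.0000
γ_1 = -236.0000 / 10 = -23.600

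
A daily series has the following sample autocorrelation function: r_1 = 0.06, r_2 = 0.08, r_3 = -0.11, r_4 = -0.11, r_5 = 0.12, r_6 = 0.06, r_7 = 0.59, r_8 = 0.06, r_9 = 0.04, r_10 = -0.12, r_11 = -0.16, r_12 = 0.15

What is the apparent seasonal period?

7

The largest autocorrelation is r_7 = 0.59; the remaining lags stay at or below 0.15.
The dominant spike at lag 7 indicates a seasonal period of 7.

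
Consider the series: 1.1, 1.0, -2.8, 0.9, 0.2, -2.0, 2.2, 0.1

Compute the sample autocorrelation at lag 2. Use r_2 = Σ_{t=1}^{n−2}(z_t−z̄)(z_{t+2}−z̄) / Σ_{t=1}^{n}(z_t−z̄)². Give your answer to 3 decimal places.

-0.203

Mean z̄ = (1.1 + 1.0 − 2.8 + 0.9 + 0.2 − 2.0 + 2.2 + 0.1)/8 = 0.0875
Σ(z_t−z̄)(z_{t+2}−z̄) = (-2.9236) + (0.7414) + (-0.3248) + (-1.6961) + (0.2377) + (-0.0261) = -3.9916
Denominator Σ(z_t−z̄)² = 19.6888
r_2 = -3.9916 / 19.6888 = -0.203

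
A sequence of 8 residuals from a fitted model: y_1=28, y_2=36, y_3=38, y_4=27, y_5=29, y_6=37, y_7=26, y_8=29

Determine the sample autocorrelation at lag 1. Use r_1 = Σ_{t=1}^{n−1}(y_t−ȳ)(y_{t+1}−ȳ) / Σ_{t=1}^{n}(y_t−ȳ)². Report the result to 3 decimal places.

Mean ȳ = (28 + 36 + 38 + 27 + 29 + 37 + 26 + 29)/8 = 31.2500
Deviations from mean: -3.2500, 4.7500, 6.7500, -4.2500, -2.2500, 5.7500, -5.2500, -2.2500
Numerator Σ_{t=1}^{7}(y_t−ȳ)(y_{t+1}−ȳ) = -33.8125
Denominator Σ(y_t−ȳ)² = 167.5000
r_1 = -33.8125 / 167.5000 = -0.202

-0.202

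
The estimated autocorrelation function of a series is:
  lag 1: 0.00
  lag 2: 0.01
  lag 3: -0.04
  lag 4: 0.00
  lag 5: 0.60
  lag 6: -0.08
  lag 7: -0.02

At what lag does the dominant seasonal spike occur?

5

The largest autocorrelation is r_5 = 0.60; the remaining lags stay at or below 0.01.
The dominant spike at lag 5 indicates a seasonal period of 5.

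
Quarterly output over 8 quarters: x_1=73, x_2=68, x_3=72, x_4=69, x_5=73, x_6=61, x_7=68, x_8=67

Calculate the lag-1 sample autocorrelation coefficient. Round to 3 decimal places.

Mean x̄ = (73 + 68 + 72 + 69 + 73 + 61 + 68 + 67)/8 = 68.8750
Σ(x_t−x̄)(x_{t+1}−x̄) = (-3.6094) + (-2.7344) + (0.3906) + (0.5156) + (-32.4844) + (6.8906) + (1.6406) = -29.3906
Denominator Σ(x_t−x̄)² = 110.8750
r_1 = -29.3906 / 110.8750 = -0.265

-0.265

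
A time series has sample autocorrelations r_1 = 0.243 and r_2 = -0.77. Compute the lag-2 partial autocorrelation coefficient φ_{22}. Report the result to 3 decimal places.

-0.881

φ_{22} = (r_2 − r_1²) / (1 − r_1²)
r_1² = (0.243)² = 0.059049
Numerator = -0.77 − 0.0590 = -0.8290; denominator = 1 − 0.0590 = 0.9410
φ_{22} = -0.8290 / 0.9410 = -0.881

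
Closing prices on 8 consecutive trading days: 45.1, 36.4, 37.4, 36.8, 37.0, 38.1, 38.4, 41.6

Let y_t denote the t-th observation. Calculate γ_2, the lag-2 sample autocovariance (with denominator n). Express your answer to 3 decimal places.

-0.131

Mean ȳ = (45.1 + 36.4 + 37.4 + 36.8 + 37.0 + 38.1 + 38.4 + 41.6)/8 = 38.8500
Σ_{t=1}^{6}(y_t−ȳ)(y_{t+2}−ȳ) = -1.0500
γ_2 = -1.0500 / 8 = -0.131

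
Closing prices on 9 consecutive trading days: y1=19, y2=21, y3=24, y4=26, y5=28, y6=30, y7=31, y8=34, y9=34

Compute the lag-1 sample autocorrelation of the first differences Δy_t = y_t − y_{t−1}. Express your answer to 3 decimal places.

-0.420

First differences Δy: 2, 3, 2, 2, 2, 1, 3, 0
Mean of differences = 1.8750
Numerator Σ(Δy_t−Δȳ)(Δy_{t+1}−Δȳ) = -2.8906
Denominator Σ(Δy_t−Δȳ)² = 6.8750
r_1(Δy) = -2.8906 / 6.8750 = -0.420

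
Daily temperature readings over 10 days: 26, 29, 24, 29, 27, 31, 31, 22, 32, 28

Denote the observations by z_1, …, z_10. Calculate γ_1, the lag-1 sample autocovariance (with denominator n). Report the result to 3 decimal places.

-4.691

Mean z̄ = (26 + 29 + 24 + 29 + 27 + 31 + 31 + 22 + 32 + 28)/10 = 27.9000
Σ_{t=1}^{9}(z_t−z̄)(z_{t+1}−z̄) = -46.9100
γ_1 = -46.9100 / 10 = -4.691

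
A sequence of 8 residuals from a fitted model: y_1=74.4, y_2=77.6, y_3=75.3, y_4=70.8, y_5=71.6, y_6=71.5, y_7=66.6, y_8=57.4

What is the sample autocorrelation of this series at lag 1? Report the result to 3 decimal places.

0.397

Mean ȳ = (74.4 + 77.6 + 75.3 + 70.8 + 71.6 + 71.5 + 66.6 + 57.4)/8 = 70.6500
Deviations from mean: 3.7500, 6.9500, 4.6500, 0.1500, 0.9500, 0.8500, -4.0500, -13.2500
Σ(y_t−ȳ)(y_{t+1}−ȳ) = (26.0625) + (32.3175) + (0.6975) + (0.1425) + (0.8075) + (-3.4425) + (53.6625) = 110.2475
Denominator Σ(y_t−ȳ)² = 277.6000
r_1 = 110.2475 / 277.6000 = 0.397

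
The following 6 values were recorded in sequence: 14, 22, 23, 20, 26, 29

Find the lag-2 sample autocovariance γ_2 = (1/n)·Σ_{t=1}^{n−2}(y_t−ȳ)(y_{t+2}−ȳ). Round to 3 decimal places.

-2.981

Mean ȳ = (14 + 22 + 23 + 20 + 26 + 29)/6 = 22.3333
Σ_{t=1}^{4}(y_t−ȳ)(y_{t+2}−ȳ) = -17.8889
γ_2 = -17.8889 / 6 = -2.981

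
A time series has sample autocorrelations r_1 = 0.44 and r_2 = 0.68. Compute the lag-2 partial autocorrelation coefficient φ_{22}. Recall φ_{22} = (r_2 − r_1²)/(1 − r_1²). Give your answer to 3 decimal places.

φ_{22} = (r_2 − r_1²) / (1 − r_1²)
r_1² = (0.44)² = 0.1936
Numerator = 0.68 − 0.1936 = 0.4864; denominator = 1 − 0.1936 = 0.8064
φ_{22} = 0.4864 / 0.8064 = 0.603

0.603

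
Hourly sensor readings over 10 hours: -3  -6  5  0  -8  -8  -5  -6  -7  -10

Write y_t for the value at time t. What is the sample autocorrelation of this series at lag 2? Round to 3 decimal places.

-0.133

Mean ȳ = (-3 − 6 + 5 + 0 − 8 − 8 − 5 − 6 − 7 − 10)/10 = -4.8000
Numerator Σ_{t=1}^{8}(y_t−ȳ)(y_{t+2}−ȳ) = -23.6800
Denominator Σ(y_t−ȳ)² = 177.6000
r_2 = -23.6800 / 177.6000 = -0.133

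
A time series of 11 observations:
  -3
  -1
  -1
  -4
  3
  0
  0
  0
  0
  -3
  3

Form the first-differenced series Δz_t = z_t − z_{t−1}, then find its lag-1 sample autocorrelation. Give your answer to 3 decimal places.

-0.526

First differences Δz: 2, 0, -3, 7, -3, 0, 0, 0, -3, 6
Mean of differences = 0.6000
Numerator Σ(Δz_t−Δz̄)(Δz_{t+1}−Δz̄) = -59.1600
Denominator Σ(Δz_t−Δz̄)² = 112.4000
r_1(Δz) = -59.1600 / 112.4000 = -0.526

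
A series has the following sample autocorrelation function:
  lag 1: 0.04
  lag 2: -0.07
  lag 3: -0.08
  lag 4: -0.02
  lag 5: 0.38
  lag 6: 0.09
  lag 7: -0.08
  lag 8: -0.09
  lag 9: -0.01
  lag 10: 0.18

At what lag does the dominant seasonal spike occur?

5

The largest autocorrelation is r_5 = 0.38, with a weaker echo at lag 10 (0.18); the remaining lags stay at or below 0.09.
The dominant spike at lag 5 indicates a seasonal period of 5.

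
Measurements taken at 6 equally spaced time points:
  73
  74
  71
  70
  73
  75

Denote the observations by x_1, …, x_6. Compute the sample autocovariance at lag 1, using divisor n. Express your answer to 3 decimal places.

Mean x̄ = (73 + 74 + 71 + 70 + 73 + 75)/6 = 72.6667
Σ_{t=1}^{5}(x_t−x̄)(x_{t+1}−x̄) = 2.5556
γ_1 = 2.5556 / 6 = 0.426

0.426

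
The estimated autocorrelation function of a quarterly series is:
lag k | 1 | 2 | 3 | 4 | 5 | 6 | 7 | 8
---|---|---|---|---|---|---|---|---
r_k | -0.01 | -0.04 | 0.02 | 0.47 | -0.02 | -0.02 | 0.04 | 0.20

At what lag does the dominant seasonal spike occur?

The largest autocorrelation is r_4 = 0.47, with a weaker echo at lag 8 (0.20); the remaining lags stay at or below 0.04.
The dominant spike at lag 4 indicates a seasonal period of 4.

4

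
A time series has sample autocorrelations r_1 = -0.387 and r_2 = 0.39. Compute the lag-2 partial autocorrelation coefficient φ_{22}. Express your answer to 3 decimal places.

φ_{22} = (r_2 − r_1²) / (1 − r_1²)
r_1² = (-0.387)² = 0.149769
Numerator = 0.39 − 0.1498 = 0.2402; denominator = 1 − 0.1498 = 0.8502
φ_{22} = 0.2402 / 0.8502 = 0.283

0.283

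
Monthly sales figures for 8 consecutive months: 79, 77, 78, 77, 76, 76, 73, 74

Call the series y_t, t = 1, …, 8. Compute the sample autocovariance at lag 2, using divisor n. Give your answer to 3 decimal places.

0.766

Mean ȳ = (79 + 77 + 78 + 77 + 76 + 76 + 73 + 74)/8 = 76.2500
Deviations: 2.7500, 0.7500, 1.7500, 0.7500, -0.2500, -0.2500, -3.2500, -2.2500
Σ_{t=1}^{6}(y_t−ȳ)(y_{t+2}−ȳ) = 6.1250
γ_2 = 6.1250 / 8 = 0.766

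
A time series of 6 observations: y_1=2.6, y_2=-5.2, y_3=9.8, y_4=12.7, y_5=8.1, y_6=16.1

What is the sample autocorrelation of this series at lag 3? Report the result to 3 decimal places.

Mean ȳ = (2.6 − 5.2 + 9.8 + 12.7 + 8.1 + 16.1)/6 = 7.3500
Deviations from mean: -4.7500, -12.5500, 2.4500, 5.3500, 0.7500, 8.7500
Numerator Σ_{t=1}^{3}(y_t−ȳ)(y_{t+3}−ȳ) = -13.3875
Denominator Σ(y_t−ȳ)² = 291.8150
r_3 = -13.3875 / 291.8150 = -0.046

-0.046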